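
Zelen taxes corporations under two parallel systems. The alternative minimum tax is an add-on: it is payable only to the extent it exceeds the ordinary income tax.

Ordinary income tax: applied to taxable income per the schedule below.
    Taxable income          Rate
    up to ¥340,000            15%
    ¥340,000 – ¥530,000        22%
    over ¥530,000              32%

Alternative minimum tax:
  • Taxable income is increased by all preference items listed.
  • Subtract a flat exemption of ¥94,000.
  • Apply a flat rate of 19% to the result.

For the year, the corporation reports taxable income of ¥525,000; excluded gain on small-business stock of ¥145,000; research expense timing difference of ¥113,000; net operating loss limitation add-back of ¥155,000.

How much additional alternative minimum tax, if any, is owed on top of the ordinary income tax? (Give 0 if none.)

Alternative minimum tax:
  Adjusted income: ¥525,000 + ¥145,000 + ¥113,000 + ¥155,000 = ¥938,000
  Less exemption ¥94,000 → base ¥844,000
  ¥844,000 × 19% = ¥160,360

Ordinary income tax:
  ¥340,000 × 15% = ¥51,000
  ¥185,000 × 22% = ¥40,700
  → ¥91,700

Excess of alternative minimum tax over ordinary income tax: ¥160,360 − ¥91,700 = ¥68,660.

¥68,660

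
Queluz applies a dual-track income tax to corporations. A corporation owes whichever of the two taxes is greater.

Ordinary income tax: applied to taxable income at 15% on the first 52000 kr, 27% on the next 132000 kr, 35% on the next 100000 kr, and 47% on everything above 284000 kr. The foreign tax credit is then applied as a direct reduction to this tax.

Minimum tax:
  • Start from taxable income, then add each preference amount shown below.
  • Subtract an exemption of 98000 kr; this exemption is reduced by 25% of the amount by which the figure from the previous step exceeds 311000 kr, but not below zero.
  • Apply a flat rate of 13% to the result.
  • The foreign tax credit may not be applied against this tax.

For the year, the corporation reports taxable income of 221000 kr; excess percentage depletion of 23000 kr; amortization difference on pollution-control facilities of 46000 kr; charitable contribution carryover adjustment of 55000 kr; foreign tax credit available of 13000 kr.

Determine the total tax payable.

43390 kr

Minimum tax:
  Adjusted income: 221000 kr + 23000 kr + 46000 kr + 55000 kr = 345000 kr
  Exemption: 98000 kr − 25% × (345000 kr − 311000 kr) = 98000 kr − 8500 kr = 89500 kr
  Base: 345000 kr − 89500 kr = 255500 kr
  255500 kr × 13% = 33215 kr

Ordinary income tax:
  52000 kr × 15% = 7800 kr
  132000 kr × 27% = 35640 kr
  37000 kr × 35% = 12950 kr
  → 56390 kr
  Less foreign tax credit 13000 kr → 43390 kr

43390 kr > 33215 kr, so the ordinary income tax governs.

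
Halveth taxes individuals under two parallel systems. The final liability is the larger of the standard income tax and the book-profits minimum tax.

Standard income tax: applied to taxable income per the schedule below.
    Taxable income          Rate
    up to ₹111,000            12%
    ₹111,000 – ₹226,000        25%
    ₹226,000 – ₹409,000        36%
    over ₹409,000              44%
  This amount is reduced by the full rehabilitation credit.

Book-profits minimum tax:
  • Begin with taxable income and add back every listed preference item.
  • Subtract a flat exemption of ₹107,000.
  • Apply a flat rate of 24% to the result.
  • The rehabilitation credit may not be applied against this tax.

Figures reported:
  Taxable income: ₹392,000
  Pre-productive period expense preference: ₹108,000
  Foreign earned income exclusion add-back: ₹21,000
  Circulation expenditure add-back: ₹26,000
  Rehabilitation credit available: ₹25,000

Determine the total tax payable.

Standard income tax:
  ₹111,000 × 12% = ₹13,320
  ₹115,000 × 25% = ₹28,750
  ₹166,000 × 36% = ₹59,760
  → ₹101,830
  Less rehabilitation credit ₹25,000 → ₹76,830

Book-profits minimum tax:
  Adjusted income: ₹392,000 + ₹108,000 + ₹21,000 + ₹26,000 = ₹547,000
  Less exemption ₹107,000 → base ₹440,000
  ₹440,000 × 24% = ₹105,600

₹105,600 > ₹76,830, so the book-profits minimum tax is the binding amount.

₹105,600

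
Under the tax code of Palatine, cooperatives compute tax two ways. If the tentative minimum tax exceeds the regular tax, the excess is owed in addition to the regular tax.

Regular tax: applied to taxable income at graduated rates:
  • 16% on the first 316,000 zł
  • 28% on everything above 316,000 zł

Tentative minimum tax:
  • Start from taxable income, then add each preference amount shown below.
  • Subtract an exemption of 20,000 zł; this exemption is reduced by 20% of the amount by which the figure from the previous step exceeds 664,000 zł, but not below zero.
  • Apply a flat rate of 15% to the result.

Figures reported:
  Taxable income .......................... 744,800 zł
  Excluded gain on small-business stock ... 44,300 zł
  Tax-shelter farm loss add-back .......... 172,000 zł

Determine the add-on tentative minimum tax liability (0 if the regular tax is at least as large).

Regular tax:
  316,000 zł × 16% = 50,560 zł
  428,800 zł × 28% = 120,064 zł
  → 170,624 zł

Tentative minimum tax:
  Adjusted income: 744,800 zł + 44,300 zł + 172,000 zł = 961,100 zł
  Exemption: 20% × (961,100 zł − 664,000 zł) = 59,420 zł ≥ 20,000 zł, so the exemption is fully phased out
  Base: 961,100 zł − 0 zł = 961,100 zł
  961,100 zł × 15% = 144,165 zł

144,165 zł ≤ 170,624 zł, so no add-on is due.

0 zł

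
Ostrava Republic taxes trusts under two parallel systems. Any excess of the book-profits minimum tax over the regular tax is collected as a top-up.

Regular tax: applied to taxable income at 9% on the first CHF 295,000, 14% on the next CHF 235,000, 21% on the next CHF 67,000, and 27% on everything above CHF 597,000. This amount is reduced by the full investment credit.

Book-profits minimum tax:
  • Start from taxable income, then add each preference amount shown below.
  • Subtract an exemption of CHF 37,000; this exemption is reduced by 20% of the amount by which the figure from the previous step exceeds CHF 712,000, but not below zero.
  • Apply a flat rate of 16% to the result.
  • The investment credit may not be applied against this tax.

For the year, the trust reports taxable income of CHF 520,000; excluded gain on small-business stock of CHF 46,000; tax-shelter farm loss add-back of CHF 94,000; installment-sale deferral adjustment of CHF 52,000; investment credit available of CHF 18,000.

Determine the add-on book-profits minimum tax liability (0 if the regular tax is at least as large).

Regular tax:
  CHF 295,000 × 9% = CHF 26,550
  CHF 225,000 × 14% = CHF 31,500
  → CHF 58,050
  Less investment credit CHF 18,000 → CHF 40,050

Book-profits minimum tax:
  Adjusted income: CHF 520,000 + CHF 46,000 + CHF 94,000 + CHF 52,000 = CHF 712,000
  Exemption: CHF 712,000 ≤ CHF 712,000, so full CHF 37,000 applies
  Base: CHF 712,000 − CHF 37,000 = CHF 675,000
  CHF 675,000 × 16% = CHF 108,000

Excess of book-profits minimum tax over regular tax: CHF 108,000 − CHF 40,050 = CHF 67,950.

CHF 67,950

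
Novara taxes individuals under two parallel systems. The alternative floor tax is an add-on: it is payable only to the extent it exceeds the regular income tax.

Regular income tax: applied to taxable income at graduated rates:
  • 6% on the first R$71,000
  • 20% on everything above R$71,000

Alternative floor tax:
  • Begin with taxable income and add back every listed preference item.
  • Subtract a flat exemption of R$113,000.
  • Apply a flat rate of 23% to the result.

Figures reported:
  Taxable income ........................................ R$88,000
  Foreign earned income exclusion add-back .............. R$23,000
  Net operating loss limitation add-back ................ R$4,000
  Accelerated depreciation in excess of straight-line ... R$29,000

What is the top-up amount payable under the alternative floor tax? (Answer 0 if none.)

Regular income tax:
  R$71,000 × 6% = R$4,260
  R$17,000 × 20% = R$3,400
  → R$7,660

Alternative floor tax:
  Adjusted income: R$88,000 + R$23,000 + R$4,000 + R$29,000 = R$144,000
  Less exemption R$113,000 → base R$31,000
  R$31,000 × 23% = R$7,130

R$7,130 ≤ R$7,660, so no add-on is due.

R$0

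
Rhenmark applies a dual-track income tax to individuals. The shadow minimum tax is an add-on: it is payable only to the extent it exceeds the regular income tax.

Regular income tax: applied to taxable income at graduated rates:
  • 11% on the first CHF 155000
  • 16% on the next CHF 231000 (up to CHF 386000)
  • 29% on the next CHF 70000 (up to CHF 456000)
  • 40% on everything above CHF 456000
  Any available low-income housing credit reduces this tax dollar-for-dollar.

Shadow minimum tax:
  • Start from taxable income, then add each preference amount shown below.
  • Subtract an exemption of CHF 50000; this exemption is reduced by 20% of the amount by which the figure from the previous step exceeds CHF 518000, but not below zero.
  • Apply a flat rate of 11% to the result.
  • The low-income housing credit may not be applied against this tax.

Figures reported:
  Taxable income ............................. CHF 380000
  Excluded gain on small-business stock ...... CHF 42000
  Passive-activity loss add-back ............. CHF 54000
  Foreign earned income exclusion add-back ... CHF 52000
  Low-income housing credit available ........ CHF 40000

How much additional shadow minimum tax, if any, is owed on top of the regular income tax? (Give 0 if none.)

CHF 39750

Regular income tax:
  CHF 155000 × 11% = CHF 17050
  CHF 225000 × 16% = CHF 36000
  → CHF 53050
  Less low-income housing credit CHF 40000 → CHF 13050

Shadow minimum tax:
  Adjusted income: CHF 380000 + CHF 42000 + CHF 54000 + CHF 52000 = CHF 528000
  Exemption: CHF 50000 − 20% × (CHF 528000 − CHF 518000) = CHF 50000 − CHF 2000 = CHF 48000
  Base: CHF 528000 − CHF 48000 = CHF 480000
  CHF 480000 × 11% = CHF 52800

Excess of shadow minimum tax over regular income tax: CHF 52800 − CHF 13050 = CHF 39750.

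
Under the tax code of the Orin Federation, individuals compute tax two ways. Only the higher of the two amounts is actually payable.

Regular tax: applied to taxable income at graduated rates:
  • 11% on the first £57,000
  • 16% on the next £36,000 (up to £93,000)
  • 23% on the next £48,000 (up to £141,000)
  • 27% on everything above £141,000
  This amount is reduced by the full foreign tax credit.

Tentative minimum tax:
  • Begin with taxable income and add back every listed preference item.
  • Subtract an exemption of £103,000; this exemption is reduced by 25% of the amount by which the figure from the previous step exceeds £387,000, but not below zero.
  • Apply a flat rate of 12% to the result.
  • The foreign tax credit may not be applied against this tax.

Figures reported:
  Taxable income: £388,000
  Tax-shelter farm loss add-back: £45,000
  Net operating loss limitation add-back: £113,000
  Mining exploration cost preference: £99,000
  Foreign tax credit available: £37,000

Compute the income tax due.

Tentative minimum tax:
  Adjusted income: £388,000 + £45,000 + £113,000 + £99,000 = £645,000
  Exemption: £103,000 − 25% × (£645,000 − £387,000) = £103,000 − £64,500 = £38,500
  Base: £645,000 − £38,500 = £606,500
  £606,500 × 12% = £72,780

Regular tax:
  £57,000 × 11% = £6,270
  £36,000 × 16% = £5,760
  £48,000 × 23% = £11,040
  £247,000 × 27% = £66,690
  → £89,760
  Less foreign tax credit £37,000 → £52,760

£72,780 > £52,760, so the tentative minimum tax is the binding amount.

£72,780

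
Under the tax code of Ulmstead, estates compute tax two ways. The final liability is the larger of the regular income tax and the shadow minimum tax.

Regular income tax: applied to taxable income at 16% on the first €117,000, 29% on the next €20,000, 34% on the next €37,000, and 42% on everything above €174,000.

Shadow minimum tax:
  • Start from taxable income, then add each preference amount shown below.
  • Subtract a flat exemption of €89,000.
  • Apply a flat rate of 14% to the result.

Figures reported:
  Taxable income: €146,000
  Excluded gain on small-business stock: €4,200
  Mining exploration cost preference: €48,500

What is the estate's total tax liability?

Shadow minimum tax:
  Adjusted income: €146,000 + €4,200 + €48,500 = €198,700
  Less exemption €89,000 → base €109,700
  €109,700 × 14% = €15,358

Regular income tax:
  €117,000 × 16% = €18,720
  €20,000 × 29% = €5,800
  €9,000 × 34% = €3,060
  → €27,580

€27,580 > €15,358, so the regular income tax governs.

€27,580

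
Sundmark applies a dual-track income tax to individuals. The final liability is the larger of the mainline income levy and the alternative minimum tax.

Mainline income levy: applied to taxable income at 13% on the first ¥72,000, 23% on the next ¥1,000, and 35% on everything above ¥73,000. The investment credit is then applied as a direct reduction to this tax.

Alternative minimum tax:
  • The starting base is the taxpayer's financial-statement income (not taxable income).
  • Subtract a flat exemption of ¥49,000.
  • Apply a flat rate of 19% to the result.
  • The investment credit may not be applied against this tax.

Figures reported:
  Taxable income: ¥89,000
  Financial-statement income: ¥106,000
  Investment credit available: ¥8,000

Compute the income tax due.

¥10,830

Alternative minimum tax:
  Base (financial-statement income): ¥106,000
  Less exemption ¥49,000 → base ¥57,000
  ¥57,000 × 19% = ¥10,830

Mainline income levy:
  ¥72,000 × 13% = ¥9,360
  ¥1,000 × 23% = ¥230
  ¥16,000 × 35% = ¥5,600
  → ¥15,190
  Less investment credit ¥8,000 → ¥7,190

¥10,830 > ¥7,190, so the alternative minimum tax is the binding amount.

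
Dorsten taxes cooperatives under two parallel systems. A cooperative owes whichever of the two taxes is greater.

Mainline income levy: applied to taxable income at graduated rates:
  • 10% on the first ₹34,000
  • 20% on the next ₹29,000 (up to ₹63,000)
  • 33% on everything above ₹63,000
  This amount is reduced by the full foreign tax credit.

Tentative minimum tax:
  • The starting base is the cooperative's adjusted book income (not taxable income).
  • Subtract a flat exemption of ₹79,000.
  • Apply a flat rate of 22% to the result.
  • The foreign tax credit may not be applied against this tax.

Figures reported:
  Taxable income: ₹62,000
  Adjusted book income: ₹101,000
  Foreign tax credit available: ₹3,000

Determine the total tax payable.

Tentative minimum tax:
  Base (adjusted book income): ₹101,000
  Less exemption ₹79,000 → base ₹22,000
  ₹22,000 × 22% = ₹4,840

Mainline income levy:
  ₹34,000 × 10% = ₹3,400
  ₹28,000 × 20% = ₹5,600
  → ₹9,000
  Less foreign tax credit ₹3,000 → ₹6,000

₹6,000 > ₹4,840, so the mainline income levy governs.

₹6,000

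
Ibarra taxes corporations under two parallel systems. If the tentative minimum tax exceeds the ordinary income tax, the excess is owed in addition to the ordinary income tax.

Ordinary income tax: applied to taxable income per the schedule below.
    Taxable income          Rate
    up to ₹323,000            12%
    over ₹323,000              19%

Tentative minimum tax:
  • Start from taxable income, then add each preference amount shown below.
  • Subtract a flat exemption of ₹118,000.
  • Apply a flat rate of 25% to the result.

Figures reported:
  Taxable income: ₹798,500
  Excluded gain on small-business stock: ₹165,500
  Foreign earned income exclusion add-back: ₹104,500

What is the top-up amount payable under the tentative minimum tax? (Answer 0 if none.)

₹108,520

Tentative minimum tax:
  Adjusted income: ₹798,500 + ₹165,500 + ₹104,500 = ₹1,068,500
  Less exemption ₹118,000 → base ₹950,500
  ₹950,500 × 25% = ₹237,625

Ordinary income tax:
  ₹323,000 × 12% = ₹38,760
  ₹475,500 × 19% = ₹90,345
  → ₹129,105

Excess of tentative minimum tax over ordinary income tax: ₹237,625 − ₹129,105 = ₹108,520.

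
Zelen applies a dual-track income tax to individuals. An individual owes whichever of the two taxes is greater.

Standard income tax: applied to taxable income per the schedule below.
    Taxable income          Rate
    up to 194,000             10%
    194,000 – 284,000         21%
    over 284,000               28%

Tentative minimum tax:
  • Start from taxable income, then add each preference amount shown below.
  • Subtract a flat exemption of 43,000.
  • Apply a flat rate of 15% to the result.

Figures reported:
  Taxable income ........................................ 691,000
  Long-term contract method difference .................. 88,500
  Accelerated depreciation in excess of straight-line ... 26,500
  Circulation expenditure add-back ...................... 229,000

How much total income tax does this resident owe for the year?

Standard income tax:
  194,000 × 10% = 19,400
  90,000 × 21% = 18,900
  407,000 × 28% = 113,960
  → 152,260

Tentative minimum tax:
  Adjusted income: 691,000 + 88,500 + 26,500 + 229,000 = 1,035,000
  Less exemption 43,000 → base 992,000
  992,000 × 15% = 148,800

152,260 > 148,800, so the standard income tax governs.

152,260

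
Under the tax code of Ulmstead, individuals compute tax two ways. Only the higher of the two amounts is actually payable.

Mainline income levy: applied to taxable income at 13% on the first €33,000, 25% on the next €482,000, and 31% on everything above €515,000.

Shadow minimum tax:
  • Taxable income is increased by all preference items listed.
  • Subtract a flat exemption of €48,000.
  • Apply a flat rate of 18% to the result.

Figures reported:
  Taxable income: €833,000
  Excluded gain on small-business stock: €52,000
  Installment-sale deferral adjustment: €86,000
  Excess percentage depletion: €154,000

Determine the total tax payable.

Shadow minimum tax:
  Adjusted income: €833,000 + €52,000 + €86,000 + €154,000 = €1,125,000
  Less exemption €48,000 → base €1,077,000
  €1,077,000 × 18% = €193,860

Mainline income levy:
  €33,000 × 13% = €4,290
  €482,000 × 25% = €120,500
  €318,000 × 31% = €98,580
  → €223,370

€223,370 > €193,860, so the mainline income levy governs.

€223,370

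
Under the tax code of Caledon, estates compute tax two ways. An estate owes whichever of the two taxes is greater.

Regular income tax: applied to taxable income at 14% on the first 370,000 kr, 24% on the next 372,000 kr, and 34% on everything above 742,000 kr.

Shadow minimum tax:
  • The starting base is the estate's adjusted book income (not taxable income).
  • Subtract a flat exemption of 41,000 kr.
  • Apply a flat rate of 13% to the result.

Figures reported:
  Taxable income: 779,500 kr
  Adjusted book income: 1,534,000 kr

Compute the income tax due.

194,090 kr

Regular income tax:
  370,000 kr × 14% = 51,800 kr
  372,000 kr × 24% = 89,280 kr
  37,500 kr × 34% = 12,750 kr
  → 153,830 kr

Shadow minimum tax:
  Base (adjusted book income): 1,534,000 kr
  Less exemption 41,000 kr → base 1,493,000 kr
  1,493,000 kr × 13% = 194,090 kr

194,090 kr > 153,830 kr, so the shadow minimum tax is the binding amount.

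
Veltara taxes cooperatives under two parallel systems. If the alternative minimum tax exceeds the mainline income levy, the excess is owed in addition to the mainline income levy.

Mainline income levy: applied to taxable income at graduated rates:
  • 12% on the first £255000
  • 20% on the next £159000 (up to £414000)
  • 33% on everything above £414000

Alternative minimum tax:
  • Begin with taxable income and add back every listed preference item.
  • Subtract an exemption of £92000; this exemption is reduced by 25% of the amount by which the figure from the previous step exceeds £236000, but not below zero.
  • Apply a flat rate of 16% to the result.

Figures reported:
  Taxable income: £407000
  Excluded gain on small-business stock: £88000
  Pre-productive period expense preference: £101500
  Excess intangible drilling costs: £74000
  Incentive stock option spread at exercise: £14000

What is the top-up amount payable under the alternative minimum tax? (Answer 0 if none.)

Mainline income levy:
  £255000 × 12% = £30600
  £152000 × 20% = £30400
  → £61000

Alternative minimum tax:
  Adjusted income: £407000 + £88000 + £101500 + £74000 + £14000 = £684500
  Exemption: 25% × (£684500 − £236000) = £112125 ≥ £92000, so the exemption is fully phased out
  Base: £684500 − £0 = £684500
  £684500 × 16% = £109520

Excess of alternative minimum tax over mainline income levy: £109520 − £61000 = £48520.

£48520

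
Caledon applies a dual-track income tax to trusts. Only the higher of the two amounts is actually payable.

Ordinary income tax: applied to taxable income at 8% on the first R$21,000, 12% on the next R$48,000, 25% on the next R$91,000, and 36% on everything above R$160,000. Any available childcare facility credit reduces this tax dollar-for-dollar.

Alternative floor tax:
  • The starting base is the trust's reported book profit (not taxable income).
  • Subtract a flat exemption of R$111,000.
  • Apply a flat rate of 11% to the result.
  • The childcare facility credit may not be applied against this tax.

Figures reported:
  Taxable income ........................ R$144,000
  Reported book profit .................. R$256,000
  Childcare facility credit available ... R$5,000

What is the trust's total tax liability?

R$21,190

Ordinary income tax:
  R$21,000 × 8% = R$1,680
  R$48,000 × 12% = R$5,760
  R$75,000 × 25% = R$18,750
  → R$26,190
  Less childcare facility credit R$5,000 → R$21,190

Alternative floor tax:
  Base (reported book profit): R$256,000
  Less exemption R$111,000 → base R$145,000
  R$145,000 × 11% = R$15,950

R$21,190 > R$15,950, so the ordinary income tax governs.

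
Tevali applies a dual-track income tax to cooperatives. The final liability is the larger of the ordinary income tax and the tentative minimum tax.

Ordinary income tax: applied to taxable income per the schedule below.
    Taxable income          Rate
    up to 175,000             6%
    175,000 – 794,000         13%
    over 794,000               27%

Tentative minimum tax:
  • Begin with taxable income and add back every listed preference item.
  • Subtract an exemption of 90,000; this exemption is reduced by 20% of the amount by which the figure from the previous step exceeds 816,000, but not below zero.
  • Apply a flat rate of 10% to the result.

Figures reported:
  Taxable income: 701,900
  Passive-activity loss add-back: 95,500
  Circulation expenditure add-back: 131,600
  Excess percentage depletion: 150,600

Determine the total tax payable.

104,232

Ordinary income tax:
  175,000 × 6% = 10,500
  526,900 × 13% = 68,497
  → 78,997

Tentative minimum tax:
  Adjusted income: 701,900 + 95,500 + 131,600 + 150,600 = 1,079,600
  Exemption: 90,000 − 20% × (1,079,600 − 816,000) = 90,000 − 52,720 = 37,280
  Base: 1,079,600 − 37,280 = 1,042,320
  1,042,320 × 10% = 104,232

104,232 > 78,997, so the tentative minimum tax is the binding amount.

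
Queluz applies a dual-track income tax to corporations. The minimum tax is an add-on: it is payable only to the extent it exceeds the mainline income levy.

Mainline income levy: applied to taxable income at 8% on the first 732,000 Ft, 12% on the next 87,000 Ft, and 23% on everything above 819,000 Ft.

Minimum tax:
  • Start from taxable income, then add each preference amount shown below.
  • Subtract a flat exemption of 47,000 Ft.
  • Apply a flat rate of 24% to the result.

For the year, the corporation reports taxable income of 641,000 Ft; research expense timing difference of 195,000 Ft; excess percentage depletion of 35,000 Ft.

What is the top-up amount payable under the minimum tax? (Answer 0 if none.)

146,480 Ft

Mainline income levy:
  641,000 Ft × 8% = 51,280 Ft

Minimum tax:
  Adjusted income: 641,000 Ft + 195,000 Ft + 35,000 Ft = 871,000 Ft
  Less exemption 47,000 Ft → base 824,000 Ft
  824,000 Ft × 24% = 197,760 Ft

Excess of minimum tax over mainline income levy: 197,760 Ft − 51,280 Ft = 146,480 Ft.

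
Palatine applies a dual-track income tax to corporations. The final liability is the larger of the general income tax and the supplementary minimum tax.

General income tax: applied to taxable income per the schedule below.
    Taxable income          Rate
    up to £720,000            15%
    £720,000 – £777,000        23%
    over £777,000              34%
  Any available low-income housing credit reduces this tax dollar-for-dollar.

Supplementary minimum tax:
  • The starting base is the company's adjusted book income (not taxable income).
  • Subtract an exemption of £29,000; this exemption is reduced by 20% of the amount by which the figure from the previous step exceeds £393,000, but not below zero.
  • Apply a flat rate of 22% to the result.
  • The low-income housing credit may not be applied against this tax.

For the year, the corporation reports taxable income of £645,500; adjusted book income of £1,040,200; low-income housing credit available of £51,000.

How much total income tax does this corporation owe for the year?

£228,844

General income tax:
  £645,500 × 15% = £96,825
  Less low-income housing credit £51,000 → £45,825

Supplementary minimum tax:
  Base (adjusted book income): £1,040,200
  Exemption: 20% × (£1,040,200 − £393,000) = £129,440 ≥ £29,000, so the exemption is fully phased out
  Base: £1,040,200 − £0 = £1,040,200
  £1,040,200 × 22% = £228,844

£228,844 > £45,825, so the supplementary minimum tax is the binding amount.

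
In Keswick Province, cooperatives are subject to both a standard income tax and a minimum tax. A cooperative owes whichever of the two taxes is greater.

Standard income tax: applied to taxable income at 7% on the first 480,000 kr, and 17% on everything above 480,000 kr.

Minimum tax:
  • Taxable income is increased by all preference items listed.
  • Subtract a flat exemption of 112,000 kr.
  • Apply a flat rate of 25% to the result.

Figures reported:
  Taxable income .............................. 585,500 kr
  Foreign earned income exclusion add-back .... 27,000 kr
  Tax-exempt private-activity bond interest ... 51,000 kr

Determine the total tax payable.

137,875 kr

Standard income tax:
  480,000 kr × 7% = 33,600 kr
  105,500 kr × 17% = 17,935 kr
  → 51,535 kr

Minimum tax:
  Adjusted income: 585,500 kr + 27,000 kr + 51,000 kr = 663,500 kr
  Less exemption 112,000 kr → base 551,500 kr
  551,500 kr × 25% = 137,875 kr

137,875 kr > 51,535 kr, so the minimum tax is the binding amount.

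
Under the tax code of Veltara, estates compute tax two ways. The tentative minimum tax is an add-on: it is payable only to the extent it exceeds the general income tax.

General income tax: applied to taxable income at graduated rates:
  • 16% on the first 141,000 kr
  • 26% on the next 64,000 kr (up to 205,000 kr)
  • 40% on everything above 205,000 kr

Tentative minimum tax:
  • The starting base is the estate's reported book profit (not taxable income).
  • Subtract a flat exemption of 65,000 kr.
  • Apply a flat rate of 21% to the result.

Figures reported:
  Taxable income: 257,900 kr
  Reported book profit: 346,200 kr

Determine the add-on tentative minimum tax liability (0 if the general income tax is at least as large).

0 kr

General income tax:
  141,000 kr × 16% = 22,560 kr
  64,000 kr × 26% = 16,640 kr
  52,900 kr × 40% = 21,160 kr
  → 60,360 kr

Tentative minimum tax:
  Base (reported book profit): 346,200 kr
  Less exemption 65,000 kr → base 281,200 kr
  281,200 kr × 21% = 59,052 kr

59,052 kr ≤ 60,360 kr, so no add-on is due.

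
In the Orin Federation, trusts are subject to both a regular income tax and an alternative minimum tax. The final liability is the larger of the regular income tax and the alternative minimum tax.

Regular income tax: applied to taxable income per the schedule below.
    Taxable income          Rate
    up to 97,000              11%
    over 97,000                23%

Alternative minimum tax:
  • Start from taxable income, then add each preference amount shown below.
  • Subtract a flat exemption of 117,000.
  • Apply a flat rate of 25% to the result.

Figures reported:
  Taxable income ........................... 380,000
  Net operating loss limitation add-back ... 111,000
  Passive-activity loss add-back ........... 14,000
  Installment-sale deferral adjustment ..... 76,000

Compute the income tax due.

116,000

Alternative minimum tax:
  Adjusted income: 380,000 + 111,000 + 14,000 + 76,000 = 581,000
  Less exemption 117,000 → base 464,000
  464,000 × 25% = 116,000

Regular income tax:
  97,000 × 11% = 10,670
  283,000 × 23% = 65,090
  → 75,760

116,000 > 75,760, so the alternative minimum tax is the binding amount.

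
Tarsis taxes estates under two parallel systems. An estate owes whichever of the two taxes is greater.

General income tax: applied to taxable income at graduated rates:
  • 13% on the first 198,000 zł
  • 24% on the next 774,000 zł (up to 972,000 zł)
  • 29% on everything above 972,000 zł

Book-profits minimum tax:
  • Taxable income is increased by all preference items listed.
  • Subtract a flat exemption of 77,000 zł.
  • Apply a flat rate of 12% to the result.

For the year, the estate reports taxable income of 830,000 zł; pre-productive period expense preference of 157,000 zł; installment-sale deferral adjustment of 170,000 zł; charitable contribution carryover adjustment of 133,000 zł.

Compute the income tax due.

General income tax:
  198,000 zł × 13% = 25,740 zł
  632,000 zł × 24% = 151,680 zł
  → 177,420 zł

Book-profits minimum tax:
  Adjusted income: 830,000 zł + 157,000 zł + 170,000 zł + 133,000 zł = 1,290,000 zł
  Less exemption 77,000 zł → base 1,213,000 zł
  1,213,000 zł × 12% = 145,560 zł

177,420 zł > 145,560 zł, so the general income tax governs.

177,420 zł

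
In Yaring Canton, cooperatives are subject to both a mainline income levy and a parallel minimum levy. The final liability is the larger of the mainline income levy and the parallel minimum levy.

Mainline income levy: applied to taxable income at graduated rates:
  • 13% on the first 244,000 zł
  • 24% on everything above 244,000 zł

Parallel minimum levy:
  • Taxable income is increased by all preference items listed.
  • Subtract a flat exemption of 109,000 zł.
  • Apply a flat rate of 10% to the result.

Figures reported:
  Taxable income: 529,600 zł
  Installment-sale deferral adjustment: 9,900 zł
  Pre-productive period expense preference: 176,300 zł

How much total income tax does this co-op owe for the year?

Mainline income levy:
  244,000 zł × 13% = 31,720 zł
  285,600 zł × 24% = 68,544 zł
  → 100,264 zł

Parallel minimum levy:
  Adjusted income: 529,600 zł + 9,900 zł + 176,300 zł = 715,800 zł
  Less exemption 109,000 zł → base 606,800 zł
  606,800 zł × 10% = 60,680 zł

100,264 zł > 60,680 zł, so the mainline income levy governs.

100,264 zł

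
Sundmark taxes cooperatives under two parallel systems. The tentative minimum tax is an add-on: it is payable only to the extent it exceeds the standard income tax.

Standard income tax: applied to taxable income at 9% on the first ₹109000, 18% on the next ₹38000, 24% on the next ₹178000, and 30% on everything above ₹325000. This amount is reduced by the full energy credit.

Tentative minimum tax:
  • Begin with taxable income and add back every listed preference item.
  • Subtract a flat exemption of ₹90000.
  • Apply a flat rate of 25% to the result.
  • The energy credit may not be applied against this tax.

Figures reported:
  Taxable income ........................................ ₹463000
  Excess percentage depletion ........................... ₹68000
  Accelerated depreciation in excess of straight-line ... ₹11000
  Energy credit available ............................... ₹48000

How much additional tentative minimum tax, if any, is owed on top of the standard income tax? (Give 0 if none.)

Tentative minimum tax:
  Adjusted income: ₹463000 + ₹68000 + ₹11000 = ₹542000
  Less exemption ₹90000 → base ₹452000
  ₹452000 × 25% = ₹113000

Standard income tax:
  ₹109000 × 9% = ₹9810
  ₹38000 × 18% = ₹6840
  ₹178000 × 24% = ₹42720
  ₹138000 × 30% = ₹41400
  → ₹100770
  Less energy credit ₹48000 → ₹52770

Excess of tentative minimum tax over standard income tax: ₹113000 − ₹52770 = ₹60230.

₹60230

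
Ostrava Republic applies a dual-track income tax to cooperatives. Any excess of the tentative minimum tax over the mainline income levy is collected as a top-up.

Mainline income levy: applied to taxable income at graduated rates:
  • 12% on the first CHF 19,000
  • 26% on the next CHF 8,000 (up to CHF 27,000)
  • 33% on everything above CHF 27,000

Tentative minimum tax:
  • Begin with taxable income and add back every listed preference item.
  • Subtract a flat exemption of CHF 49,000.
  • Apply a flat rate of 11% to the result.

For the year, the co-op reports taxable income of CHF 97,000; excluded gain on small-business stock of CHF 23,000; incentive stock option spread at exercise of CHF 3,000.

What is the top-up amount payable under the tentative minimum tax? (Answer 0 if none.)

Mainline income levy:
  CHF 19,000 × 12% = CHF 2,280
  CHF 8,000 × 26% = CHF 2,080
  CHF 70,000 × 33% = CHF 23,100
  → CHF 27,460

Tentative minimum tax:
  Adjusted income: CHF 97,000 + CHF 23,000 + CHF 3,000 = CHF 123,000
  Less exemption CHF 49,000 → base CHF 74,000
  CHF 74,000 × 11% = CHF 8,140

CHF 8,140 ≤ CHF 27,460, so no add-on is due.

CHF 0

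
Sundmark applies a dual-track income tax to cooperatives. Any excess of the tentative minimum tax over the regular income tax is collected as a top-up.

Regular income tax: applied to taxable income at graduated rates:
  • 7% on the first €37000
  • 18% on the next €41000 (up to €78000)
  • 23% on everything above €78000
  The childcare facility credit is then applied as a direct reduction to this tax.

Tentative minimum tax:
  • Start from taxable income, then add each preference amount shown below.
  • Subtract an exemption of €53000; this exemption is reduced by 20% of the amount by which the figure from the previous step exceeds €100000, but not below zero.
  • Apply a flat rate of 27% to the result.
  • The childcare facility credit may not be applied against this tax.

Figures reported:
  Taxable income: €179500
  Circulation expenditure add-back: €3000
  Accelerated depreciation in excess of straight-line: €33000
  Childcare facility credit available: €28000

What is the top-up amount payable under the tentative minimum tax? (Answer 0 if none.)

€44797

Regular income tax:
  €37000 × 7% = €2590
  €41000 × 18% = €7380
  €101500 × 23% = €23345
  → €33315
  Less childcare facility credit €28000 → €5315

Tentative minimum tax:
  Adjusted income: €179500 + €3000 + €33000 = €215500
  Exemption: €53000 − 20% × (€215500 − €100000) = €53000 − €23100 = €29900
  Base: €215500 − €29900 = €185600
  €185600 × 27% = €50112

Excess of tentative minimum tax over regular income tax: €50112 − €5315 = €44797.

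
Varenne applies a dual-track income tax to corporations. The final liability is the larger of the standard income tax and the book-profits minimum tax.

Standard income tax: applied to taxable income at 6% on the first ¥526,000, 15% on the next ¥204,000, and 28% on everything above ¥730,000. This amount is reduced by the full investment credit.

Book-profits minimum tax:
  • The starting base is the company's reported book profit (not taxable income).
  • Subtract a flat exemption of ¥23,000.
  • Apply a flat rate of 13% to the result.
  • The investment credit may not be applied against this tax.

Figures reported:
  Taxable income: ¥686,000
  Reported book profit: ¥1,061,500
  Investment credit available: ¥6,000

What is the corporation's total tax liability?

Standard income tax:
  ¥526,000 × 6% = ¥31,560
  ¥160,000 × 15% = ¥24,000
  → ¥55,560
  Less investment credit ¥6,000 → ¥49,560

Book-profits minimum tax:
  Base (reported book profit): ¥1,061,500
  Less exemption ¥23,000 → base ¥1,038,500
  ¥1,038,500 × 13% = ¥135,005

¥135,005 > ¥49,560, so the book-profits minimum tax is the binding amount.

¥135,005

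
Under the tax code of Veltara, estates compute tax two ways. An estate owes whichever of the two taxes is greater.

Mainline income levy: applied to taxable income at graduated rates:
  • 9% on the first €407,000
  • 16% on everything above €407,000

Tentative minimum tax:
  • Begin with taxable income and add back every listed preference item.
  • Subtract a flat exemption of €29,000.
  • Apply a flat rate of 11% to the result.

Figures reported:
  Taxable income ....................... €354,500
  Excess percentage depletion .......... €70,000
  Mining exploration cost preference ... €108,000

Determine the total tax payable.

€55,385

Tentative minimum tax:
  Adjusted income: €354,500 + €70,000 + €108,000 = €532,500
  Less exemption €29,000 → base €503,500
  €503,500 × 11% = €55,385

Mainline income levy:
  €354,500 × 9% = €31,905

€55,385 > €31,905, so the tentative minimum tax is the binding amount.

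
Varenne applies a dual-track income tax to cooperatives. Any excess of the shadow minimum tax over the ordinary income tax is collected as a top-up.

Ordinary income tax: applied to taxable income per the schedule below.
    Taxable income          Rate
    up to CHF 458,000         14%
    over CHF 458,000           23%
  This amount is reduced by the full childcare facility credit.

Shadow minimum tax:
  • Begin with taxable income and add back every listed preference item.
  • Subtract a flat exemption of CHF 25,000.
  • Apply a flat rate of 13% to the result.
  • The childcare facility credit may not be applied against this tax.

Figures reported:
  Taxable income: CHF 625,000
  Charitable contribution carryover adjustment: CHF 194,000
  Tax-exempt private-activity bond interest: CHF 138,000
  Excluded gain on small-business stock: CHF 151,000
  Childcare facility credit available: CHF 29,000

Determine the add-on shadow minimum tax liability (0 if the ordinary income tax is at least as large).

Shadow minimum tax:
  Adjusted income: CHF 625,000 + CHF 194,000 + CHF 138,000 + CHF 151,000 = CHF 1,108,000
  Less exemption CHF 25,000 → base CHF 1,083,000
  CHF 1,083,000 × 13% = CHF 140,790

Ordinary income tax:
  CHF 458,000 × 14% = CHF 64,120
  CHF 167,000 × 23% = CHF 38,410
  → CHF 102,530
  Less childcare facility credit CHF 29,000 → CHF 73,530

Excess of shadow minimum tax over ordinary income tax: CHF 140,790 − CHF 73,530 = CHF 67,260.

CHF 67,260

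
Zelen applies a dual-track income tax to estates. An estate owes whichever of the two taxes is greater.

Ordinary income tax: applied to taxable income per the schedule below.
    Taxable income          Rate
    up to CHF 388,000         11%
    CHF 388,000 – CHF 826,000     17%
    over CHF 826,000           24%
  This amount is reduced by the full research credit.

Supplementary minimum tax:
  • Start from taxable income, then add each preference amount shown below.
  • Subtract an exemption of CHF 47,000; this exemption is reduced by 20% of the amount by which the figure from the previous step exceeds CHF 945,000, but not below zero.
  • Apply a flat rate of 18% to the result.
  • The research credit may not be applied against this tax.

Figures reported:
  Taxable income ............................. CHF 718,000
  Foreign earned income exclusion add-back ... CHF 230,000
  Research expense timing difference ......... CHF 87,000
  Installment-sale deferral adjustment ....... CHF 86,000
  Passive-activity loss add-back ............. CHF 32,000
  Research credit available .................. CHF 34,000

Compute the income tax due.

CHF 206,568

Ordinary income tax:
  CHF 388,000 × 11% = CHF 42,680
  CHF 330,000 × 17% = CHF 56,100
  → CHF 98,780
  Less research credit CHF 34,000 → CHF 64,780

Supplementary minimum tax:
  Adjusted income: CHF 718,000 + CHF 230,000 + CHF 87,000 + CHF 86,000 + CHF 32,000 = CHF 1,153,000
  Exemption: CHF 47,000 − 20% × (CHF 1,153,000 − CHF 945,000) = CHF 47,000 − CHF 41,600 = CHF 5,400
  Base: CHF 1,153,000 − CHF 5,400 = CHF 1,147,600
  CHF 1,147,600 × 18% = CHF 206,568

CHF 206,568 > CHF 64,780, so the supplementary minimum tax is the binding amount.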